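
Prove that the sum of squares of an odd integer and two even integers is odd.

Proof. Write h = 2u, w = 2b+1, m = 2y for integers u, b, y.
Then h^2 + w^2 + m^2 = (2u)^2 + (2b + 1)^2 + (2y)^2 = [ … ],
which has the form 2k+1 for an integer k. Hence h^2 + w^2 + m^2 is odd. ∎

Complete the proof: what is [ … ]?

Expanding: (2u)^2 + (2b + 1)^2 + (2y)^2 = 4b^2 + 4b + 4u^2 + 4y^2 + 1.
Every term except the constant is even, so this is 2(2b^2 + 2b + 2u^2 + 2y^2) + 1,
and 2b^2 + 2b + 2u^2 + 2y^2 ∈ ℤ gives the required form.

2(2b^2 + 2b + 2u^2 + 2y^2) + 1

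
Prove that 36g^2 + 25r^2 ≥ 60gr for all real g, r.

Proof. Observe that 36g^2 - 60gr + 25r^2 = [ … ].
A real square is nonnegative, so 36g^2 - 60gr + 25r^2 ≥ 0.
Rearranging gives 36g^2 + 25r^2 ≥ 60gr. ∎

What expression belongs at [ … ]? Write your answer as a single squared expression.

The leading and trailing coefficients are 6^2 and 5^2, and 60 = 2·6·5, so the trinomial is (6g - 5r)^2.
Hence 36g^2 - 60gr + 25r^2 ≥ 0.

(6g - 5r)^2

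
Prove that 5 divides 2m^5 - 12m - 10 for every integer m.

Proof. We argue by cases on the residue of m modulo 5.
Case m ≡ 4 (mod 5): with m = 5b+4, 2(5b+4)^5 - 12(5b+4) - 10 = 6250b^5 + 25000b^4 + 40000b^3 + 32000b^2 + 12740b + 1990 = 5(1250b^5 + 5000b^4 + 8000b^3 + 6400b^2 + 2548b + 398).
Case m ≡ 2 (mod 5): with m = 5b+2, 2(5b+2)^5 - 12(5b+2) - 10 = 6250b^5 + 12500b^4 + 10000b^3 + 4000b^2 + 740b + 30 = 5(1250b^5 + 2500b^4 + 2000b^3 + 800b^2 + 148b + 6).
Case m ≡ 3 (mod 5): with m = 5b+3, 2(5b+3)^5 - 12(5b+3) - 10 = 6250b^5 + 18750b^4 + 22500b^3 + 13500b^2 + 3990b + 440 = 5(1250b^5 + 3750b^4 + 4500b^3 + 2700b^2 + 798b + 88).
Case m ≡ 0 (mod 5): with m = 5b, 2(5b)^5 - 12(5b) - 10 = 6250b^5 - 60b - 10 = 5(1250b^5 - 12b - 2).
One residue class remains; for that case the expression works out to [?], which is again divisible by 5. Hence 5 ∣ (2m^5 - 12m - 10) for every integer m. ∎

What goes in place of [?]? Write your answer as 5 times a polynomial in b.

The residues treated are {4, 2, 3, 0}, so the missing case is m ≡ 1 (mod 5); write m = 5b+1.
Then 2(5b+1)^5 - 12(5b+1) - 10 = 6250b^5 + 6250b^4 + 2500b^3 + 500b^2 - 10b - 20 = 5(1250b^5 + 1250b^4 + 500b^3 + 100b^2 - 2b - 4).

5(1250b^5 + 1250b^4 + 500b^3 + 100b^2 - 2b - 4)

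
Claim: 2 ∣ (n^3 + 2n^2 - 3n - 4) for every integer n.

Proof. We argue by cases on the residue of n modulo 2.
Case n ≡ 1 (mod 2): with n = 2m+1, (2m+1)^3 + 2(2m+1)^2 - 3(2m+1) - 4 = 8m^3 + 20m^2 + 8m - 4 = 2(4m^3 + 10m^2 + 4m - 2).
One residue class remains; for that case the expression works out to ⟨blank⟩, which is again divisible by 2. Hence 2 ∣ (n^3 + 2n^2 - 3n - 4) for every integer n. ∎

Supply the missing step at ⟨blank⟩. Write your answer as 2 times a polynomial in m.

Only n ≡ 0 (mod 2) is unaccounted for. Put n = 2m:
(2m)^3 + 2(2m)^2 - 3(2m) - 4 expands to 8m^3 + 8m^2 - 6m - 4,
and factoring out 2 leaves 2(4m^3 + 4m^2 - 3m - 2).

2(4m^3 + 4m^2 - 3m - 2)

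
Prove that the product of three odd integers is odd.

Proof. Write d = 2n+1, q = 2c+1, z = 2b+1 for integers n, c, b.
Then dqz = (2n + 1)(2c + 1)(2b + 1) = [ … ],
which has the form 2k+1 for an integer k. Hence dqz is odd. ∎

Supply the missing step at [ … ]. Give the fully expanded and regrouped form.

(2n + 1)(2c + 1)(2b + 1) = 8bcn + 4bc + 4bn + 2b + 4cn + 2c + 2n + 1
= 2(4bcn + 2bc + 2bn + b + 2cn + c + n) + 1.
Since 4bcn + 2bc + 2bn + b + 2cn + c + n is an integer, the product is of the form 2k+1 for an integer k.

2(4bcn + 2bc + 2bn + b + 2cn + c + n) + 1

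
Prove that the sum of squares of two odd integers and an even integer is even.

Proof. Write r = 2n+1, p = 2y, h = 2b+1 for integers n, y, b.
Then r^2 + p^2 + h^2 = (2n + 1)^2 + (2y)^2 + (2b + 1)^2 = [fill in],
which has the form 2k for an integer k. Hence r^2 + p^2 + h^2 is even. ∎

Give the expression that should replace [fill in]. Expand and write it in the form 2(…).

(2n + 1)^2 + (2y)^2 + (2b + 1)^2 = 4b^2 + 4b + 4n^2 + 4n + 4y^2 + 2
= 2(2b^2 + 2b + 2n^2 + 2n + 2y^2 + 1).
Since 2b^2 + 2b + 2n^2 + 2n + 2y^2 + 1 is an integer, the sum of squares is of the form 2k for an integer k.

2(2b^2 + 2b + 2n^2 + 2n + 2y^2 + 1)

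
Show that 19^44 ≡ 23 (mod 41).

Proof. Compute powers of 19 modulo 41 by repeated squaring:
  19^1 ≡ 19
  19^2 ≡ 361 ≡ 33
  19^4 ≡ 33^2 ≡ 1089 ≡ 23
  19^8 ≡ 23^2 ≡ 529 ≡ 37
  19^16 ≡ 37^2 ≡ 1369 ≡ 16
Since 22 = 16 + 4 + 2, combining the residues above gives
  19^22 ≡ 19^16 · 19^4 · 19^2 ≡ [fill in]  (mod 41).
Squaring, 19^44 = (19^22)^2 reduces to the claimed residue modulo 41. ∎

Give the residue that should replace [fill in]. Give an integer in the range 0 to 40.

19^16 · 19^4 · 19^2 ≡ 16 · 23 · 33 = 12144.
12144 mod 41 = 8, so 19^22 ≡ 8 (mod 41).

8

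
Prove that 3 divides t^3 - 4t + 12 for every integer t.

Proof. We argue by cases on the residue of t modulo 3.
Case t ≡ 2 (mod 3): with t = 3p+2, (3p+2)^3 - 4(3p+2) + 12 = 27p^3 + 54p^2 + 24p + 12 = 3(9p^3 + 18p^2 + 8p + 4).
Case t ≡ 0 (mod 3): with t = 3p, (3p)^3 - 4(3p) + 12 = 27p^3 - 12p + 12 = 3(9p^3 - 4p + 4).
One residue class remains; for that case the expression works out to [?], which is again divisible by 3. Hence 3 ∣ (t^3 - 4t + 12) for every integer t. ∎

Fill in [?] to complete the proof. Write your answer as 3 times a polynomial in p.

3(9p^3 + 9p^2 - p + 3)

Only t ≡ 1 (mod 3) is unaccounted for. Put t = 3p+1:
(3p+1)^3 - 4(3p+1) + 12 expands to 27p^3 + 27p^2 - 3p + 9,
and factoring out 3 leaves 3(9p^3 + 9p^2 - p + 3).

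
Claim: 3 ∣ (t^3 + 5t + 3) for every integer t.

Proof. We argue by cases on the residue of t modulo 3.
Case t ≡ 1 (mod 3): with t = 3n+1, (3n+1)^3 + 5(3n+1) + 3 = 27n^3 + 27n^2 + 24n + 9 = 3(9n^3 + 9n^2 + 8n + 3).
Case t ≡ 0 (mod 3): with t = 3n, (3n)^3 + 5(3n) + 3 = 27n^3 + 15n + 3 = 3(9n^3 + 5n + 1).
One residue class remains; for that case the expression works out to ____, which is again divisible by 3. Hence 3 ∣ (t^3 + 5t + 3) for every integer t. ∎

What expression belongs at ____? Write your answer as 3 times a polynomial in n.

The residues treated are {1, 0}, so the missing case is t ≡ 2 (mod 3); write t = 3n+2.
Then (3n+2)^3 + 5(3n+2) + 3 = 27n^3 + 54n^2 + 51n + 21 = 3(9n^3 + 18n^2 + 17n + 7).

3(9n^3 + 18n^2 + 17n + 7)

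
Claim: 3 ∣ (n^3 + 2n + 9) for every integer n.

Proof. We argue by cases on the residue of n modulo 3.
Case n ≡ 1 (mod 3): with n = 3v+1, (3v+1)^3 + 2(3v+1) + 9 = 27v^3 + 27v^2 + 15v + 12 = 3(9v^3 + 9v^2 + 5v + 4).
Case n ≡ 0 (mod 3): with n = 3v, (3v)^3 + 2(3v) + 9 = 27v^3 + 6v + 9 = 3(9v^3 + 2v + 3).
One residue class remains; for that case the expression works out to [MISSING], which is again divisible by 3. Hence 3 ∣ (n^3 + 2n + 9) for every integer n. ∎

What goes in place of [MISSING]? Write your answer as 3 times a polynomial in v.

3(9v^3 + 18v^2 + 14v + 7)

Only n ≡ 2 (mod 3) is unaccounted for. Put n = 3v+2:
(3v+2)^3 + 2(3v+2) + 9 expands to 27v^3 + 54v^2 + 42v + 21,
and factoring out 3 leaves 3(9v^3 + 18v^2 + 14v + 7).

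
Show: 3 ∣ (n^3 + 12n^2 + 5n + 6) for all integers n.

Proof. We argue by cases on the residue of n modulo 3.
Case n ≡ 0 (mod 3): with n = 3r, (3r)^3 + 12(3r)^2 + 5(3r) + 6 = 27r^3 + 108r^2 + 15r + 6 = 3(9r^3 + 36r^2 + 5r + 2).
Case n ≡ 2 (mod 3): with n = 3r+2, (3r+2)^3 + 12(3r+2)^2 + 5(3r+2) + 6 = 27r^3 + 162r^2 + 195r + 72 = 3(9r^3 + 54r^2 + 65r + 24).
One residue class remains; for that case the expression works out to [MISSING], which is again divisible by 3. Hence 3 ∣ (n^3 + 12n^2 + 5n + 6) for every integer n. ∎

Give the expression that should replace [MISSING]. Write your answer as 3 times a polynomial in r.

3(9r^3 + 45r^2 + 32r + 8)

Only n ≡ 1 (mod 3) is unaccounted for. Put n = 3r+1:
(3r+1)^3 + 12(3r+1)^2 + 5(3r+1) + 6 expands to 27r^3 + 135r^2 + 96r + 24,
and factoring out 3 leaves 3(9r^3 + 45r^2 + 32r + 8).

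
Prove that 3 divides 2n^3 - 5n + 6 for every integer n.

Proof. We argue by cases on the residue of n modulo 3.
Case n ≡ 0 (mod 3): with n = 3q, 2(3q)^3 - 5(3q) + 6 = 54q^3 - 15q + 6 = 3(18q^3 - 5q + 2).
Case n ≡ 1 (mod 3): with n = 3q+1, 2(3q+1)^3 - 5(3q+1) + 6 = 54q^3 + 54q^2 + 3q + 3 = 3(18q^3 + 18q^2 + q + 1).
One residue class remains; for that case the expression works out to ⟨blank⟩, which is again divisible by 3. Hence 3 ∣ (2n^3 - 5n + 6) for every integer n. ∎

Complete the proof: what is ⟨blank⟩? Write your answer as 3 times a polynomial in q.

3(18q^3 + 36q^2 + 19q + 4)

The residues treated are {0, 1}, so the missing case is n ≡ 2 (mod 3); write n = 3q+2.
Then 2(3q+2)^3 - 5(3q+2) + 6 = 54q^3 + 108q^2 + 57q + 12 = 3(18q^3 + 36q^2 + 19q + 4).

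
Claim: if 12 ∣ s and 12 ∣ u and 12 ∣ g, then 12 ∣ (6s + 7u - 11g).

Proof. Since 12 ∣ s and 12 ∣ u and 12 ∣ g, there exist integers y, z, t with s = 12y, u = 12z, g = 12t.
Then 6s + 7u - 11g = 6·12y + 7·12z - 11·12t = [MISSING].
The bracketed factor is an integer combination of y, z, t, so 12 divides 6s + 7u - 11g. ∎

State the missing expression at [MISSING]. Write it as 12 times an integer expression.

12(-11t + 6y + 7z)

Pull the common 12 out of every term: 6·12y + 7·12z - 11·12t = 12(-11t + 6y + 7z).
-11t + 6y + 7z is an integer, which exhibits the divisibility.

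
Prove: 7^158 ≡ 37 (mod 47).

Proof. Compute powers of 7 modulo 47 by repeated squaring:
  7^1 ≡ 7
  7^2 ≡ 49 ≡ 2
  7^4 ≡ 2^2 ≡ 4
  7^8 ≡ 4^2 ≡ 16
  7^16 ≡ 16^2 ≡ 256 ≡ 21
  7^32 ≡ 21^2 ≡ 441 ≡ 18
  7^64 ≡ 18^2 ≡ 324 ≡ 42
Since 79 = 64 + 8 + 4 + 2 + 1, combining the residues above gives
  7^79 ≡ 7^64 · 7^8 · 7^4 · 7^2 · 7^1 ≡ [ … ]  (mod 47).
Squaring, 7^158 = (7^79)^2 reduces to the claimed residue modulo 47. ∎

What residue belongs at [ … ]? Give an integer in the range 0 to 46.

32

Multiply the listed residues: 42 · 16 · 4 · 2 · 7 = 672 → 2688 → 5376 → 37632.
Reducing modulo 47: 37632 = 800·47 + 32, so 7^79 ≡ 32.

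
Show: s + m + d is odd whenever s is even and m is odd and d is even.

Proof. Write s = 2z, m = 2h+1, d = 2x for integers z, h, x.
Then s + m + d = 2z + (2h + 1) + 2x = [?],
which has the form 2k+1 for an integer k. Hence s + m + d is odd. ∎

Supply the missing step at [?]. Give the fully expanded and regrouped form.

2z + (2h + 1) + 2x = 2h + 2x + 2z + 1
= 2(h + x + z) + 1.
Since h + x + z is an integer, the sum is of the form 2k+1 for an integer k.

2(h + x + z) + 1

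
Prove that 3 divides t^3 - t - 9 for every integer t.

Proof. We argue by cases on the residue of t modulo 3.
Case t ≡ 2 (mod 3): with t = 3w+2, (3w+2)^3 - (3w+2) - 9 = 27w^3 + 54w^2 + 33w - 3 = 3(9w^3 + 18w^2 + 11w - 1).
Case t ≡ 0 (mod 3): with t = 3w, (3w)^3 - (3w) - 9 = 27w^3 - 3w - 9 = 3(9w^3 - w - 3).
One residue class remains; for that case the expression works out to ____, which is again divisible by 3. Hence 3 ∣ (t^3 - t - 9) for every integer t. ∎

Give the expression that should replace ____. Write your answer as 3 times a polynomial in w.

Only t ≡ 1 (mod 3) is unaccounted for. Put t = 3w+1:
(3w+1)^3 - (3w+1) - 9 expands to 27w^3 + 27w^2 + 6w - 9,
and factoring out 3 leaves 3(9w^3 + 9w^2 + 2w - 3).

3(9w^3 + 9w^2 + 2w - 3)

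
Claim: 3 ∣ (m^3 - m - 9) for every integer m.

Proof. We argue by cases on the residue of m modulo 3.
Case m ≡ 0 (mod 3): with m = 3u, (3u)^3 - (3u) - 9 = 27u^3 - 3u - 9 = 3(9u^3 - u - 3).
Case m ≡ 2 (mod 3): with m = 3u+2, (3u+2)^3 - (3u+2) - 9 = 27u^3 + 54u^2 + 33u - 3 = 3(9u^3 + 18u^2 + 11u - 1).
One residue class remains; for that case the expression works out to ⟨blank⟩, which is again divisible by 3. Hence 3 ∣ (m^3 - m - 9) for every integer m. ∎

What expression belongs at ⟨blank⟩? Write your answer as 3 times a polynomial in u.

3(9u^3 + 9u^2 + 2u - 3)

Only m ≡ 1 (mod 3) is unaccounted for. Put m = 3u+1:
(3u+1)^3 - (3u+1) - 9 expands to 27u^3 + 27u^2 + 6u - 9,
and factoring out 3 leaves 3(9u^3 + 9u^2 + 2u - 3).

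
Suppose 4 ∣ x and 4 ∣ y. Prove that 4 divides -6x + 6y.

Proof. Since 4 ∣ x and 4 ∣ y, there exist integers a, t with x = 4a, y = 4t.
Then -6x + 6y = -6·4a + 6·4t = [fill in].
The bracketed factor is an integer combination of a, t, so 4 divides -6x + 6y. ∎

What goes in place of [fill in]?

4(-6a + 6t)

Each term has a factor of 4: -6·4a + 6·4t = 4·(-6a + 6t).
Since -6a + 6t is an integer, 4 ∣ (-6x + 6y).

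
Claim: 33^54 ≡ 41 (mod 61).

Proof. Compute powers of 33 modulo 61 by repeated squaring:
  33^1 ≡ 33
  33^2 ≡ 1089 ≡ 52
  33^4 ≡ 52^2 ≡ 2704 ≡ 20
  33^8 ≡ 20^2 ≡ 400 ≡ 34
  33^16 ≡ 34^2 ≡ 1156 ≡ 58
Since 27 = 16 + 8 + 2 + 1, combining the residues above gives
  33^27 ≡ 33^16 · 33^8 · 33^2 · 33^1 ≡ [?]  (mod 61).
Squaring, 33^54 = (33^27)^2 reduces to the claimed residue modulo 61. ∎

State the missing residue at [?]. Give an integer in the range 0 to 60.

38

Multiply the listed residues: 58 · 34 · 52 · 33 = 1972 → 102544 → 3383952.
Reducing modulo 61: 3383952 = 55474·61 + 38, so 33^27 ≡ 38.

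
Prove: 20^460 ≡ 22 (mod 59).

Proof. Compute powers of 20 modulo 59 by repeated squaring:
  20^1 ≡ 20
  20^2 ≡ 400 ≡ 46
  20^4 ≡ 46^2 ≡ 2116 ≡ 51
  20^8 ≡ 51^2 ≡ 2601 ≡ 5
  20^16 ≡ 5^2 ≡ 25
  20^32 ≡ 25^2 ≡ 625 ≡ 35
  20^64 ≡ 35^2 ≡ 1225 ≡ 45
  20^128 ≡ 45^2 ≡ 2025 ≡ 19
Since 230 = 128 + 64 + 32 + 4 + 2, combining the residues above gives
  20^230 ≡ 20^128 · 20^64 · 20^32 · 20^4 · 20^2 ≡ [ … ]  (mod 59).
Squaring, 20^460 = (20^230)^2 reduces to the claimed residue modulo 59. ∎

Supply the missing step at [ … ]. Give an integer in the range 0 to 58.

9

20^128 · 20^64 · 20^32 · 20^4 · 20^2 ≡ 19 · 45 · 35 · 51 · 46 = 70204050.
70204050 mod 59 = 9, so 20^230 ≡ 9 (mod 59).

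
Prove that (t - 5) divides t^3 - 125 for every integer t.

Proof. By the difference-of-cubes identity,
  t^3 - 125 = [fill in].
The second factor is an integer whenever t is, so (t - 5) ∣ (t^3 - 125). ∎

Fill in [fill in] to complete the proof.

Polynomial division of t^3 - 125 by t - 5 leaves remainder 0 and quotient t^2 + 5t + 25.
Hence t^3 - 125 = (t - 5)(t^2 + 5t + 25).

(t - 5)(t^2 + 5t + 25)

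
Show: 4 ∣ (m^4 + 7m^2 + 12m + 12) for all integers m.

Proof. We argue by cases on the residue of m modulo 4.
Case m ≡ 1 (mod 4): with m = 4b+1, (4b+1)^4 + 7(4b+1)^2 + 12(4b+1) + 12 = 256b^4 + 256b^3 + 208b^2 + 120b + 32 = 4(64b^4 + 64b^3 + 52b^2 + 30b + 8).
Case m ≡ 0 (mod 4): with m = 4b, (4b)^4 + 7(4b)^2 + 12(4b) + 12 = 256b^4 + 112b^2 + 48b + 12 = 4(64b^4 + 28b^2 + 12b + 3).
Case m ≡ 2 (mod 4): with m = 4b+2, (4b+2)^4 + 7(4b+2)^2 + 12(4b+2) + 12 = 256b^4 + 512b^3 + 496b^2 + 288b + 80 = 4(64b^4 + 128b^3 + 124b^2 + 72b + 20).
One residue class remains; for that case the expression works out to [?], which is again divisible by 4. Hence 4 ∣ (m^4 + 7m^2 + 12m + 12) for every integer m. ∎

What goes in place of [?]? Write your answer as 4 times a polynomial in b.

4(64b^4 + 192b^3 + 244b^2 + 162b + 48)

Only m ≡ 3 (mod 4) is unaccounted for. Put m = 4b+3:
(4b+3)^4 + 7(4b+3)^2 + 12(4b+3) + 12 expands to 256b^4 + 768b^3 + 976b^2 + 648b + 192,
and factoring out 4 leaves 4(64b^4 + 192b^3 + 244b^2 + 162b + 48).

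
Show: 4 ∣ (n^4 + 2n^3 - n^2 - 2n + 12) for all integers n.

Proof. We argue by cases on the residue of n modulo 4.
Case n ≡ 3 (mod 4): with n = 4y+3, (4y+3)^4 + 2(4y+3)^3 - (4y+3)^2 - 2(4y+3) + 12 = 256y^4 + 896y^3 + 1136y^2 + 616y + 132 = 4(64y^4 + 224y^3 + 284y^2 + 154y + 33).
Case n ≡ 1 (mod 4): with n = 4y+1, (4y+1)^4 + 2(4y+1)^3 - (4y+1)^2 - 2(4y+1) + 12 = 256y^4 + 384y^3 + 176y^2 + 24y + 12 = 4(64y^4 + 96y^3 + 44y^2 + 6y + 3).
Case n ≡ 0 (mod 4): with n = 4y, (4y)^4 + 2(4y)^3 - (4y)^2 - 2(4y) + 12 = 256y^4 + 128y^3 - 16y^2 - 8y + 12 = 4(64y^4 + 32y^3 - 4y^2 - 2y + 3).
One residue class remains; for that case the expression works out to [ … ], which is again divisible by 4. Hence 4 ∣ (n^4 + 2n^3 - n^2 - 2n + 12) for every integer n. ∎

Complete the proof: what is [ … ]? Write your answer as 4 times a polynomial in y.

4(64y^4 + 160y^3 + 140y^2 + 50y + 9)

Only n ≡ 2 (mod 4) is unaccounted for. Put n = 4y+2:
(4y+2)^4 + 2(4y+2)^3 - (4y+2)^2 - 2(4y+2) + 12 expands to 256y^4 + 640y^3 + 560y^2 + 200y + 36,
and factoring out 4 leaves 4(64y^4 + 160y^3 + 140y^2 + 50y + 9).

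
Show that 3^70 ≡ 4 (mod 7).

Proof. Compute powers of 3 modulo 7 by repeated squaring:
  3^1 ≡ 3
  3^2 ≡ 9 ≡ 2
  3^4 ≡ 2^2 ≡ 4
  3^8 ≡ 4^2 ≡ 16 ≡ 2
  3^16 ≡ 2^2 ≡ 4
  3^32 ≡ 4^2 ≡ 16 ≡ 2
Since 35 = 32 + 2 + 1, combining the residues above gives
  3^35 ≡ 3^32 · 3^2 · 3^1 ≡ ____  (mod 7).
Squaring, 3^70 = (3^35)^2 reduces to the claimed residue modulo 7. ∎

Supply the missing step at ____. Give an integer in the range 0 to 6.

5

3^32 · 3^2 · 3^1 ≡ 2 · 2 · 3 = 12.
12 mod 7 = 5, so 3^35 ≡ 5 (mod 7).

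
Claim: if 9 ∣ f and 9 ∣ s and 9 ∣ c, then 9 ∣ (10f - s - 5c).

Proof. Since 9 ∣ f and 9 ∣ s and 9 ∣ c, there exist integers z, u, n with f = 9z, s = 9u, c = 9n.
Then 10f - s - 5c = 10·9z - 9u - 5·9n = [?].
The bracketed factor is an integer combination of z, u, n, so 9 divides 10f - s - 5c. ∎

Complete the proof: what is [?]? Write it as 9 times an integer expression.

9(-5n - u + 10z)

Each term has a factor of 9: 10·9z - 9u - 5·9n = 9·(-5n - u + 10z).
Since -5n - u + 10z is an integer, 9 ∣ (10f - s - 5c).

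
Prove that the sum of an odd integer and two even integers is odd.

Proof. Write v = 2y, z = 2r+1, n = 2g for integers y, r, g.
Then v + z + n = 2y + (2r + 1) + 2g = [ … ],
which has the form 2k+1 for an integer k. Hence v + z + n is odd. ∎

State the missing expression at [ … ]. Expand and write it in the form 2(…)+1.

Expanding: 2y + (2r + 1) + 2g = 2g + 2r + 2y + 1.
Every term except the constant is even, so this is 2(g + r + y) + 1,
and g + r + y ∈ ℤ gives the required form.

2(g + r + y) + 1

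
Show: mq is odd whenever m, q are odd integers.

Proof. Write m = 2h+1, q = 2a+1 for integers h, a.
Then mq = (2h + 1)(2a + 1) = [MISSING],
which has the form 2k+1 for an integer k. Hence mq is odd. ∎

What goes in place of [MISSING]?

2(2ah + a + h) + 1

Expanding: (2h + 1)(2a + 1) = 4ah + 2a + 2h + 1.
Every term except the constant is even, so this is 2(2ah + a + h) + 1,
and 2ah + a + h ∈ ℤ gives the required form.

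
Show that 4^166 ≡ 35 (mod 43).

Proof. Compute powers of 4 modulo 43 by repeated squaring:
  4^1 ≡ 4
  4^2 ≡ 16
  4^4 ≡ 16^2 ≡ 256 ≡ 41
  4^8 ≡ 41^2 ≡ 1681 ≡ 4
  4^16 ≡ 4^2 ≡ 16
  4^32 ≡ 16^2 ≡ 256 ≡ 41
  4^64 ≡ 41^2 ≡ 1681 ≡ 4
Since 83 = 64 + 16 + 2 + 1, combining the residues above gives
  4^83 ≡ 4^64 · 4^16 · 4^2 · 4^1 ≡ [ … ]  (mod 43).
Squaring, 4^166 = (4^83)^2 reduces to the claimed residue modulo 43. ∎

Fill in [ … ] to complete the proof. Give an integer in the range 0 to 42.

4^64 · 4^16 · 4^2 · 4^1 ≡ 4 · 16 · 16 · 4 = 4096.
4096 mod 43 = 11, so 4^83 ≡ 11 (mod 43).

11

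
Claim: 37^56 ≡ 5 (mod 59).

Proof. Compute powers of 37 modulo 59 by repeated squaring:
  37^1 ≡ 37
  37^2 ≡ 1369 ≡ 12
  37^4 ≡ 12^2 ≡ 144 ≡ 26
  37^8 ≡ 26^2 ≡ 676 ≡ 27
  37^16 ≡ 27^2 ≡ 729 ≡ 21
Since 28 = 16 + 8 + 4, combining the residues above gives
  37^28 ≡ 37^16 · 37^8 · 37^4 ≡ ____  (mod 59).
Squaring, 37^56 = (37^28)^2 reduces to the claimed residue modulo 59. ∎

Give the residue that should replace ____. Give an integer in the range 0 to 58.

51

Multiply the listed residues: 21 · 27 · 26 = 567 → 14742.
Reducing modulo 59: 14742 = 249·59 + 51, so 37^28 ≡ 51.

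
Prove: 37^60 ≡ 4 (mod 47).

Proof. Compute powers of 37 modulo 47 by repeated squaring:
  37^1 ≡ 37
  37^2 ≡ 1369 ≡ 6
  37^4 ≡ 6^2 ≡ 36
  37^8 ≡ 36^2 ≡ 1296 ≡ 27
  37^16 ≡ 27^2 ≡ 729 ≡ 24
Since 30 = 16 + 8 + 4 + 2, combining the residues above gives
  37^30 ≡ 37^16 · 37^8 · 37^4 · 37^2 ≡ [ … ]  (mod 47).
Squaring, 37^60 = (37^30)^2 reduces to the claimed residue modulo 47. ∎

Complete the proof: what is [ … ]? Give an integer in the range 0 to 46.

37^16 · 37^8 · 37^4 · 37^2 ≡ 24 · 27 · 36 · 6 = 139968.
139968 mod 47 = 2, so 37^30 ≡ 2 (mod 47).

2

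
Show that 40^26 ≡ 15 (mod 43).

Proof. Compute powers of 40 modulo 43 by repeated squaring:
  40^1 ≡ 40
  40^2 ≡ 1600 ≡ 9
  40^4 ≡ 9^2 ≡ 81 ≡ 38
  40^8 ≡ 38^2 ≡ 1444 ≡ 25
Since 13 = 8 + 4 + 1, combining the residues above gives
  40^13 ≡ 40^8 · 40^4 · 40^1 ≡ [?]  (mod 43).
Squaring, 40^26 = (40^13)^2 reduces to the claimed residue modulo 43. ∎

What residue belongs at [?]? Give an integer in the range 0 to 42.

31

Multiply the listed residues: 25 · 38 · 40 = 950 → 38000.
Reducing modulo 43: 38000 = 883·43 + 31, so 40^13 ≡ 31.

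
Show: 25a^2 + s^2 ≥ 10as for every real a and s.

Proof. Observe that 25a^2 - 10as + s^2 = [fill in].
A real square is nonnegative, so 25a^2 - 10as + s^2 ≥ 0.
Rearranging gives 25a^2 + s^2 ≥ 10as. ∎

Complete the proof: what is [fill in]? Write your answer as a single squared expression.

(5a - s)^2

The leading and trailing coefficients are 5^2 and 1^2, and 10 = 2·5·1, so the trinomial is (5a - s)^2.
Hence 25a^2 - 10as + s^2 ≥ 0.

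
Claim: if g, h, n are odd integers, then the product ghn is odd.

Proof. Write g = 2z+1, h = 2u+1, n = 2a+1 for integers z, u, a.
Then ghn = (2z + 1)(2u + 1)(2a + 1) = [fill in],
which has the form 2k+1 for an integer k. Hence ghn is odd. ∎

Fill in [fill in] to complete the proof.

Expanding: (2z + 1)(2u + 1)(2a + 1) = 8auz + 4au + 4az + 2a + 4uz + 2u + 2z + 1.
Every term except the constant is even, so this is 2(4auz + 2au + 2az + a + 2uz + u + z) + 1,
and 4auz + 2au + 2az + a + 2uz + u + z ∈ ℤ gives the required form.

2(4auz + 2au + 2az + a + 2uz + u + z) + 1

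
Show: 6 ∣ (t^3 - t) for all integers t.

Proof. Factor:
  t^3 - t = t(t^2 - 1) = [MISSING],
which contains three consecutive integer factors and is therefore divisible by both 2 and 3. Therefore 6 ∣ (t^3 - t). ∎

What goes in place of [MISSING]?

t(t^2 - 1) = t(t - 1)(t + 1) = (t - 1)t(t + 1).
These three factors are consecutive integers, so their product is divisible by 6.

(t - 1)t(t + 1)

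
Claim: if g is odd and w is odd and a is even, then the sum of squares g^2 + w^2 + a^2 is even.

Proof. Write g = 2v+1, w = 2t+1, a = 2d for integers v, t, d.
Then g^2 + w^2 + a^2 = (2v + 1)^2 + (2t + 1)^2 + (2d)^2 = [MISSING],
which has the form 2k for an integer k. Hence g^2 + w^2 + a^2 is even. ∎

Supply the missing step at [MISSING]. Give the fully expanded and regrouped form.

2(2d^2 + 2t^2 + 2t + 2v^2 + 2v + 1)

Expanding: (2v + 1)^2 + (2t + 1)^2 + (2d)^2 = 4d^2 + 4t^2 + 4t + 4v^2 + 4v + 2.
Every term is even; pulling out the factor of 2 gives 2(2d^2 + 2t^2 + 2t + 2v^2 + 2v + 1).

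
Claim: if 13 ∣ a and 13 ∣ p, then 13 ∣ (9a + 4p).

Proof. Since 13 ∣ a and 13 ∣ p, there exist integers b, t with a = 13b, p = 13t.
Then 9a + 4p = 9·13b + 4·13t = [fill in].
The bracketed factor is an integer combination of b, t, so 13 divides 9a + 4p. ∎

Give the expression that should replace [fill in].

13(9b + 4t)

Each term has a factor of 13: 9·13b + 4·13t = 13·(9b + 4t).
Since 9b + 4t is an integer, 13 ∣ (9a + 4p).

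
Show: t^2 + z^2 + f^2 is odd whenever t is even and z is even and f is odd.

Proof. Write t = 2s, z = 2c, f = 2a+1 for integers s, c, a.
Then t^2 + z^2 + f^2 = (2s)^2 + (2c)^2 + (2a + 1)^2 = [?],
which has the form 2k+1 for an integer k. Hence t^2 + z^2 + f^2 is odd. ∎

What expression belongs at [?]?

Expanding: (2s)^2 + (2c)^2 + (2a + 1)^2 = 4a^2 + 4a + 4c^2 + 4s^2 + 1.
Every term except the constant is even, so this is 2(2a^2 + 2a + 2c^2 + 2s^2) + 1,
and 2a^2 + 2a + 2c^2 + 2s^2 ∈ ℤ gives the required form.

2(2a^2 + 2a + 2c^2 + 2s^2) + 1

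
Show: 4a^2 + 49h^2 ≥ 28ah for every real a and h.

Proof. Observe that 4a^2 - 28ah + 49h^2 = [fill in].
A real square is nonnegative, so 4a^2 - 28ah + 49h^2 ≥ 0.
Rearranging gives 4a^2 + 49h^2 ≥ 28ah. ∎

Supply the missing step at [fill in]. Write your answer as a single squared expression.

(2a - 7h)^2

The leading and trailing coefficients are 2^2 and 7^2, and 28 = 2·2·7, so the trinomial is (2a - 7h)^2.
Hence 4a^2 - 28ah + 49h^2 ≥ 0.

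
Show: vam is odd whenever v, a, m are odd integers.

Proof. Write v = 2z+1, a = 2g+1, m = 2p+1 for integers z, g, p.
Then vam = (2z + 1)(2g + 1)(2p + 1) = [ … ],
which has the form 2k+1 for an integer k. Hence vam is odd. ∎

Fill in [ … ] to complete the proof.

Expanding: (2z + 1)(2g + 1)(2p + 1) = 8gpz + 4gp + 4gz + 2g + 4pz + 2p + 2z + 1.
Every term except the constant is even, so this is 2(4gpz + 2gp + 2gz + g + 2pz + p + z) + 1,
and 4gpz + 2gp + 2gz + g + 2pz + p + z ∈ ℤ gives the required form.

2(4gpz + 2gp + 2gz + g + 2pz + p + z) + 1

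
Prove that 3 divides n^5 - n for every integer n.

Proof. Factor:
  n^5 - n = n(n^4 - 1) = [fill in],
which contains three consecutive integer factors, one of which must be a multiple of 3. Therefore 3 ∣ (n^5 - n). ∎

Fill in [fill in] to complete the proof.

n^4 - 1 = (n^2 - 1)(n^2 + 1), and n^2 - 1 = (n-1)(n+1).
So n(n^4 - 1) = (n - 1)n(n + 1)(n^2 + 1).

(n - 1)n(n + 1)(n^2 + 1)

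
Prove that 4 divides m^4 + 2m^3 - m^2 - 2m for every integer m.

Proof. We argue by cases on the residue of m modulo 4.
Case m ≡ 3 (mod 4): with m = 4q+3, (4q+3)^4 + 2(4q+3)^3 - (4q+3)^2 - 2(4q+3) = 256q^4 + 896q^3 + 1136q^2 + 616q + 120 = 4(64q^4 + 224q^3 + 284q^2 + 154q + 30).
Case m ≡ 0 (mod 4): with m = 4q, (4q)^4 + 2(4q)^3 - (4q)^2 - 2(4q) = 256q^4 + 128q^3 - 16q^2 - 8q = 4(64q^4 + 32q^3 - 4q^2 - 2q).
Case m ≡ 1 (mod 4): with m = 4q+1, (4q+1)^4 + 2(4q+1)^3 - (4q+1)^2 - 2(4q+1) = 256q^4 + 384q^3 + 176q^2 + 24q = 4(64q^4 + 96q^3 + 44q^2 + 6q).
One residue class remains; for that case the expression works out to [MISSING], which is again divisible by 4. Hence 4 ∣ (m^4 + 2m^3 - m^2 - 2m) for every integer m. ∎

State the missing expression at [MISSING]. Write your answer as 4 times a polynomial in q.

4(64q^4 + 160q^3 + 140q^2 + 50q + 6)

Only m ≡ 2 (mod 4) is unaccounted for. Put m = 4q+2:
(4q+2)^4 + 2(4q+2)^3 - (4q+2)^2 - 2(4q+2) expands to 256q^4 + 640q^3 + 560q^2 + 200q + 24,
and factoring out 4 leaves 4(64q^4 + 160q^3 + 140q^2 + 50q + 6).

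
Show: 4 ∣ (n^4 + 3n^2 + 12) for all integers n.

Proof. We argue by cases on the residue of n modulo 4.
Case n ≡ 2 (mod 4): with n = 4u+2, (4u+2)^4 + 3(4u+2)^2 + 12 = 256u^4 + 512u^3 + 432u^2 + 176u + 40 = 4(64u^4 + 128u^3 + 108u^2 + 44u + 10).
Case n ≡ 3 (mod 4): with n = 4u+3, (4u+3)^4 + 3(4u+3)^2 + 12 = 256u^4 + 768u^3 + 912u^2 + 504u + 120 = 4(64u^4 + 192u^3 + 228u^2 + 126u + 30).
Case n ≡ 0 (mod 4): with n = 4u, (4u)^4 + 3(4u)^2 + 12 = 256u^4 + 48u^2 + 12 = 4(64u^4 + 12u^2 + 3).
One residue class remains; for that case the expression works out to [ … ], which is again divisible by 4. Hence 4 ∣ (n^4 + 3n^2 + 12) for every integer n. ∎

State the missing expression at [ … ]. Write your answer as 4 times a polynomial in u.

4(64u^4 + 64u^3 + 36u^2 + 10u + 4)

The residues treated are {2, 3, 0}, so the missing case is n ≡ 1 (mod 4); write n = 4u+1.
Then (4u+1)^4 + 3(4u+1)^2 + 12 = 256u^4 + 256u^3 + 144u^2 + 40u + 16 = 4(64u^4 + 64u^3 + 36u^2 + 10u + 4).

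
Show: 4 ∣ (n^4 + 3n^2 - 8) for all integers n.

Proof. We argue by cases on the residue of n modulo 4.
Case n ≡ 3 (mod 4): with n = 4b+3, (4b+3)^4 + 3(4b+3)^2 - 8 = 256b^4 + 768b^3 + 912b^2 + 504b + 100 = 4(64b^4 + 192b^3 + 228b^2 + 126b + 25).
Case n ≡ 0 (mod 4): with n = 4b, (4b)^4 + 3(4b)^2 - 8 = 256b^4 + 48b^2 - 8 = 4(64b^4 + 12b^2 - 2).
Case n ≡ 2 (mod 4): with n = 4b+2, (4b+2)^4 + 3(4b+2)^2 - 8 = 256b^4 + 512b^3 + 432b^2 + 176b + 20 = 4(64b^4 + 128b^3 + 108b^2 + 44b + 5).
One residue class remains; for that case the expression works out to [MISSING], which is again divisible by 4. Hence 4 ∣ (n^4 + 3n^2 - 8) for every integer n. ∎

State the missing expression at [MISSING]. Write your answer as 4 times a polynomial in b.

Only n ≡ 1 (mod 4) is unaccounted for. Put n = 4b+1:
(4b+1)^4 + 3(4b+1)^2 - 8 expands to 256b^4 + 256b^3 + 144b^2 + 40b - 4,
and factoring out 4 leaves 4(64b^4 + 64b^3 + 36b^2 + 10b - 1).

4(64b^4 + 64b^3 + 36b^2 + 10b - 1)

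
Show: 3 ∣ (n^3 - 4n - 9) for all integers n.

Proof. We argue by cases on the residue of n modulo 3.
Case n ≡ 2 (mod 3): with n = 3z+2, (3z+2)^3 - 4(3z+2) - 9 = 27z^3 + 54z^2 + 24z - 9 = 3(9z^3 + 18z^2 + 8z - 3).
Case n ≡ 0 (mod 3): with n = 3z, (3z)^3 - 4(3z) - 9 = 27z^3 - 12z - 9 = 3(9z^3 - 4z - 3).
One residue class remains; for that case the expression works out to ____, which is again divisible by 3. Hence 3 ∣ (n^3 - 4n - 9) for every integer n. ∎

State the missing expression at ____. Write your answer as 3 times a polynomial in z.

The residues treated are {2, 0}, so the missing case is n ≡ 1 (mod 3); write n = 3z+1.
Then (3z+1)^3 - 4(3z+1) - 9 = 27z^3 + 27z^2 - 3z - 12 = 3(9z^3 + 9z^2 - z - 4).

3(9z^3 + 9z^2 - z - 4)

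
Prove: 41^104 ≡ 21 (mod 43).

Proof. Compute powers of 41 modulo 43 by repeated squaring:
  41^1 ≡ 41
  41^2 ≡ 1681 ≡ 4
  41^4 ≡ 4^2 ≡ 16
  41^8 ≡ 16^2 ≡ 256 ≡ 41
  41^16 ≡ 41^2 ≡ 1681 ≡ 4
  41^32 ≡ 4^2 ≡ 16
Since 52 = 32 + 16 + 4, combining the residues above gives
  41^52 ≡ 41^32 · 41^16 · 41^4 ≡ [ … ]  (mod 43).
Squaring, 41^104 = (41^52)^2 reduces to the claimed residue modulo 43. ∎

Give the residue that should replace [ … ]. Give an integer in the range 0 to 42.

41^32 · 41^16 · 41^4 ≡ 16 · 4 · 16 = 1024.
1024 mod 43 = 35, so 41^52 ≡ 35 (mod 43).

35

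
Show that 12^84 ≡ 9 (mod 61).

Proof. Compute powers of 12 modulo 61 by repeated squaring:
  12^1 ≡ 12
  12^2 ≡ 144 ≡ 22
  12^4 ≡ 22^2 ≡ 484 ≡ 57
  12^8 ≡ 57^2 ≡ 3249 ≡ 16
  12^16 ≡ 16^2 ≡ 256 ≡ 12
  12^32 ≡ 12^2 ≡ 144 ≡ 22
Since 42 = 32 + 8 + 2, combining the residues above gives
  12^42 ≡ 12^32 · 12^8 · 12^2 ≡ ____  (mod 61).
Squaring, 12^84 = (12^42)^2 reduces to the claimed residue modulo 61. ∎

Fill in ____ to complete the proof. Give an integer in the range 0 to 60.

Multiply the listed residues: 22 · 16 · 22 = 352 → 7744.
Reducing modulo 61: 7744 = 126·61 + 58, so 12^42 ≡ 58.

58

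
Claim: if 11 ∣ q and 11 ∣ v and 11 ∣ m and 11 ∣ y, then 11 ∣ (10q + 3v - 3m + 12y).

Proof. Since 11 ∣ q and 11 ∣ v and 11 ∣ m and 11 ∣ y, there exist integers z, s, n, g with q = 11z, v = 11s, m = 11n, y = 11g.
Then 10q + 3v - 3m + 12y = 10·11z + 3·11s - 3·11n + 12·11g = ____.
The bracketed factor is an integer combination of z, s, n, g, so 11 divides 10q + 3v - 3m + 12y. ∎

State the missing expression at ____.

11(12g - 3n + 3s + 10z)

Pull the common 11 out of every term: 10·11z + 3·11s - 3·11n + 12·11g = 11(12g - 3n + 3s + 10z).
12g - 3n + 3s + 10z is an integer, which exhibits the divisibility.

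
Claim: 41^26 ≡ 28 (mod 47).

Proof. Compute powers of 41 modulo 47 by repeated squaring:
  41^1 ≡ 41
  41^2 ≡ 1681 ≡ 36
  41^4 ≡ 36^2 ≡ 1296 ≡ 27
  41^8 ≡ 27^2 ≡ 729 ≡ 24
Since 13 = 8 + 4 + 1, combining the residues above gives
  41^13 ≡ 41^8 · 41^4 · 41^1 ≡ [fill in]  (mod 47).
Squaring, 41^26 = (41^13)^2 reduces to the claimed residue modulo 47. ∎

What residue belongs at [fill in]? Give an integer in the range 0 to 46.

Multiply the listed residues: 24 · 27 · 41 = 648 → 26568.
Reducing modulo 47: 26568 = 565·47 + 13, so 41^13 ≡ 13.

13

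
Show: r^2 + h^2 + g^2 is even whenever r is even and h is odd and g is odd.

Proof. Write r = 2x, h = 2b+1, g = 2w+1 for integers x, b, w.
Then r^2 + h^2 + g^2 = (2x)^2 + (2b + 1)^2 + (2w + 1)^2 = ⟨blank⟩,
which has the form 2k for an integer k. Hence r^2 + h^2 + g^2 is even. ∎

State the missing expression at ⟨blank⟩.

2(2b^2 + 2b + 2w^2 + 2w + 2x^2 + 1)

(2x)^2 + (2b + 1)^2 + (2w + 1)^2 = 4b^2 + 4b + 4w^2 + 4w + 4x^2 + 2
= 2(2b^2 + 2b + 2w^2 + 2w + 2x^2 + 1).
Since 2b^2 + 2b + 2w^2 + 2w + 2x^2 + 1 is an integer, the sum of squares is of the form 2k for an integer k.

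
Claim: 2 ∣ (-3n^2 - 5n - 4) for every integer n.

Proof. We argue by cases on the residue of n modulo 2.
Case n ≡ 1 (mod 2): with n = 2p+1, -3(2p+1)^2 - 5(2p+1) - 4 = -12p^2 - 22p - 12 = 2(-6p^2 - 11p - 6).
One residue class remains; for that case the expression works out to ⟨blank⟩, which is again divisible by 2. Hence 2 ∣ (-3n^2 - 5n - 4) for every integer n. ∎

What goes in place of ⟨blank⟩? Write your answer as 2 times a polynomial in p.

The residues treated are {1}, so the missing case is n ≡ 0 (mod 2); write n = 2p.
Then -3(2p)^2 - 5(2p) - 4 = -12p^2 - 10p - 4 = 2(-6p^2 - 5p - 2).

2(-6p^2 - 5p - 2)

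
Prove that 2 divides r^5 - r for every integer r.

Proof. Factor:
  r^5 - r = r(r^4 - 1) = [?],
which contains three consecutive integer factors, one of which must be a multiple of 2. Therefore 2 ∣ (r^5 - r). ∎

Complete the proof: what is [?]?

r^4 - 1 = (r^2 - 1)(r^2 + 1), and r^2 - 1 = (r-1)(r+1).
So r(r^4 - 1) = (r - 1)r(r + 1)(r^2 + 1).

(r - 1)r(r + 1)(r^2 + 1)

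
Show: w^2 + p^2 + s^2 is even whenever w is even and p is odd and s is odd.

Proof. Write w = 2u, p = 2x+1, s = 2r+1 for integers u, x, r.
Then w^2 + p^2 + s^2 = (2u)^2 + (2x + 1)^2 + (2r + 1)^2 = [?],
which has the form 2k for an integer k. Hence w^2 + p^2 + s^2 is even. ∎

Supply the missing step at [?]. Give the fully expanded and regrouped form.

(2u)^2 + (2x + 1)^2 + (2r + 1)^2 = 4r^2 + 4r + 4u^2 + 4x^2 + 4x + 2
= 2(2r^2 + 2r + 2u^2 + 2x^2 + 2x + 1).
Since 2r^2 + 2r + 2u^2 + 2x^2 + 2x + 1 is an integer, the sum of squares is of the form 2k for an integer k.

2(2r^2 + 2r + 2u^2 + 2x^2 + 2x + 1)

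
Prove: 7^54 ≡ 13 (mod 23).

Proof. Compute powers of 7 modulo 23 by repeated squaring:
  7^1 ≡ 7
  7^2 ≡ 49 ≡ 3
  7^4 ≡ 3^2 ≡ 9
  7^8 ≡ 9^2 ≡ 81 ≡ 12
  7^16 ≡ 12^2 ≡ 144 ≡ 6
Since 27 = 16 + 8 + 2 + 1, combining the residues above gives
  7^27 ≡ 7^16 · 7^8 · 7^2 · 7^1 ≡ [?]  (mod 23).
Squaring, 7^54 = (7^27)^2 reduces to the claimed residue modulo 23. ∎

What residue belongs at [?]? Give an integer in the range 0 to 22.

17

Multiply the listed residues: 6 · 12 · 3 · 7 = 72 → 216 → 1512.
Reducing modulo 23: 1512 = 65·23 + 17, so 7^27 ≡ 17.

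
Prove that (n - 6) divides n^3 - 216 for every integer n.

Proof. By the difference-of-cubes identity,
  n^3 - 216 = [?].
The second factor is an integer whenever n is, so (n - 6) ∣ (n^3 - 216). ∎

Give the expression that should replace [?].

(n - 6)(n^2 + 6n + 36)

a^3 - b^3 = (a - b)(a^2 + ab + b^2). With a = n, b = 6:
n^3 - 216 = (n - 6)(n^2 + 6n + 36).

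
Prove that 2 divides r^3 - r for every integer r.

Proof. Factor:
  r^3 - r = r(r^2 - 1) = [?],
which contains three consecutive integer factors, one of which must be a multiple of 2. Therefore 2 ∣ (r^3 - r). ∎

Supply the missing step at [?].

(r - 1)r(r + 1)

r(r^2 - 1) = r(r - 1)(r + 1) = (r - 1)r(r + 1).
These three factors are consecutive integers, so their product is divisible by 2.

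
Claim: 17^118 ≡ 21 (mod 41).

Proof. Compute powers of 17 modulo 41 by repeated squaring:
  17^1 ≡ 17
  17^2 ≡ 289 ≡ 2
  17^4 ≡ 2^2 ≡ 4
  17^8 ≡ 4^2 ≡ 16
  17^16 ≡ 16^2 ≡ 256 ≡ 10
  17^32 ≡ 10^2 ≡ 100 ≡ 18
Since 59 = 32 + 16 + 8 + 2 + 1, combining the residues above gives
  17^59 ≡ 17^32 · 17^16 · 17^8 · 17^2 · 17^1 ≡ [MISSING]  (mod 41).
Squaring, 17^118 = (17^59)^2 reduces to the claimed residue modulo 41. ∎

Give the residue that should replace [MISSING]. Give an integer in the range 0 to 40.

17^32 · 17^16 · 17^8 · 17^2 · 17^1 ≡ 18 · 10 · 16 · 2 · 17 = 97920.
97920 mod 41 = 12, so 17^59 ≡ 12 (mod 41).

12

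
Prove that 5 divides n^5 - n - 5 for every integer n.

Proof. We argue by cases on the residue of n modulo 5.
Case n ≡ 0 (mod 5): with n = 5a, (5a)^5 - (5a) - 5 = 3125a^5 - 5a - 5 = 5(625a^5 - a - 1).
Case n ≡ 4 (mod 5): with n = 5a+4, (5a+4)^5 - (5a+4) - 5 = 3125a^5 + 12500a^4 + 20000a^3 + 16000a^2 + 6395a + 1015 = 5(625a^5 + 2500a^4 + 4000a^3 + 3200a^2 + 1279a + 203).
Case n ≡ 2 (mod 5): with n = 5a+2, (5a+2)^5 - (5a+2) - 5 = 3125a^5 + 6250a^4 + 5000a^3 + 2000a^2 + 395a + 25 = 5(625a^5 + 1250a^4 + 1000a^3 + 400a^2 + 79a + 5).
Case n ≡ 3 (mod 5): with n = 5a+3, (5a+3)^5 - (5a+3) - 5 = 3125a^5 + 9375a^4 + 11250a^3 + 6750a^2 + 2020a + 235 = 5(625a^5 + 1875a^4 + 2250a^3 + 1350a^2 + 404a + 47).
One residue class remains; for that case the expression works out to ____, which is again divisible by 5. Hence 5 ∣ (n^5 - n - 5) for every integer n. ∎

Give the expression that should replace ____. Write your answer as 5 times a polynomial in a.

Only n ≡ 1 (mod 5) is unaccounted for. Put n = 5a+1:
(5a+1)^5 - (5a+1) - 5 expands to 3125a^5 + 3125a^4 + 1250a^3 + 250a^2 + 20a - 5,
and factoring out 5 leaves 5(625a^5 + 625a^4 + 250a^3 + 50a^2 + 4a - 1).

5(625a^5 + 625a^4 + 250a^3 + 50a^2 + 4a - 1)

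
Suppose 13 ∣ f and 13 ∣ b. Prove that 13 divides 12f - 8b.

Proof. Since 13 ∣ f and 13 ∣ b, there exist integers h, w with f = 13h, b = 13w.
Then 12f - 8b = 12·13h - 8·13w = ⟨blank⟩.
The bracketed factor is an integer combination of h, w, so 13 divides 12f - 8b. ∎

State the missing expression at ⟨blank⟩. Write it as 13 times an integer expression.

Pull the common 13 out of every term: 12·13h - 8·13w = 13(12h - 8w).
12h - 8w is an integer, which exhibits the divisibility.

13(12h - 8w)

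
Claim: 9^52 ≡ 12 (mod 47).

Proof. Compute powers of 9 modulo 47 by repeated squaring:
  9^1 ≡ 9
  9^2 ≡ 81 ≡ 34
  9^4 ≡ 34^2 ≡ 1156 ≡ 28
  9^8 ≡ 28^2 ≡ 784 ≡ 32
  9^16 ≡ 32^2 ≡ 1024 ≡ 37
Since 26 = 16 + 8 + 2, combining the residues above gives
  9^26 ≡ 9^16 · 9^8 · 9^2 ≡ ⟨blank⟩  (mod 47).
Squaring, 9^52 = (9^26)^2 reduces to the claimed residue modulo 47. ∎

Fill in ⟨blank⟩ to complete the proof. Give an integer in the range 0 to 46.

9^16 · 9^8 · 9^2 ≡ 37 · 32 · 34 = 40256.
40256 mod 47 = 24, so 9^26 ≡ 24 (mod 47).

24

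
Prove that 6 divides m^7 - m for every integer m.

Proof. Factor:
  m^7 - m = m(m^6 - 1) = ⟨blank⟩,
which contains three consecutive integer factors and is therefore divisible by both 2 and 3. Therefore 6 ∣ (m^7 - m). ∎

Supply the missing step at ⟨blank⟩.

(m - 1)m(m + 1)(m^4 + m^2 + 1)

m^6 - 1 = (m^2 - 1)(m^4 + m^2 + 1), and m^2 - 1 = (m-1)(m+1).
So m(m^6 - 1) = (m - 1)m(m + 1)(m^4 + m^2 + 1).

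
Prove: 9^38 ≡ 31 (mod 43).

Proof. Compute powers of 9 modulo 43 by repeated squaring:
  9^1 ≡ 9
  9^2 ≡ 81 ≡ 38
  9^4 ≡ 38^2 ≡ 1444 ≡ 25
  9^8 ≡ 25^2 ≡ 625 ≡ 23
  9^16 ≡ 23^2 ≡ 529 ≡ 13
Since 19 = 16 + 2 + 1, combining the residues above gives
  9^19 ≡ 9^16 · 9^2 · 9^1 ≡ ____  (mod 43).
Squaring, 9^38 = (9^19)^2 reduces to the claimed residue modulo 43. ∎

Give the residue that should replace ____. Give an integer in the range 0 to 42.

9^16 · 9^2 · 9^1 ≡ 13 · 38 · 9 = 4446.
4446 mod 43 = 17, so 9^19 ≡ 17 (mod 43).

17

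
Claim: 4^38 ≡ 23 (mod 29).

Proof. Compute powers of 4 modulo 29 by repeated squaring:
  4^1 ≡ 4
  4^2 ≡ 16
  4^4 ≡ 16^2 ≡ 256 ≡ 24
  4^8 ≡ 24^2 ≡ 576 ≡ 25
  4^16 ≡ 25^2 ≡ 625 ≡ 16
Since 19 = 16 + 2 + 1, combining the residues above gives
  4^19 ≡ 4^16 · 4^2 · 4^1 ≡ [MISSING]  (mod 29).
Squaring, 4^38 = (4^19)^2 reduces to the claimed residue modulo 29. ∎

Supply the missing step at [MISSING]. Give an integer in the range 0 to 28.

4^16 · 4^2 · 4^1 ≡ 16 · 16 · 4 = 1024.
1024 mod 29 = 9, so 4^19 ≡ 9 (mod 29).

9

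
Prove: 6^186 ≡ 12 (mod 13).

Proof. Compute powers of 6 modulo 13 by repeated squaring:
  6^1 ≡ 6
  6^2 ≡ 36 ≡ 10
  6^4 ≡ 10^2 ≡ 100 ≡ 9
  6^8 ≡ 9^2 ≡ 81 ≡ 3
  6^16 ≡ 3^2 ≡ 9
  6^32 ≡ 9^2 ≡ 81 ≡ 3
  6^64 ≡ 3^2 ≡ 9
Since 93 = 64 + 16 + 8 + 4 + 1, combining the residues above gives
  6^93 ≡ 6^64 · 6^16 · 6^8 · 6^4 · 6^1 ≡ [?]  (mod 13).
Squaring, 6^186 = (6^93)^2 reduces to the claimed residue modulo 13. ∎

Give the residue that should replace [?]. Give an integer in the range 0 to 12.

5

Multiply the listed residues: 9 · 9 · 3 · 9 · 6 = 81 → 243 → 2187 → 13122.
Reducing modulo 13: 13122 = 1009·13 + 5, so 6^93 ≡ 5.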